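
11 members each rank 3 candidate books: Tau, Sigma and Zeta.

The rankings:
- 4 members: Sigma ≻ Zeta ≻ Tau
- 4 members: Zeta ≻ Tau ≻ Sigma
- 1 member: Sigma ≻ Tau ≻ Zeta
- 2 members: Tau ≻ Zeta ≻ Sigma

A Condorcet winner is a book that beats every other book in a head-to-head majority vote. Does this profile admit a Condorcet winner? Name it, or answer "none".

Check each pair by majority over 11 ballots:
Tau–Sigma: Tau 6–5.
Tau vs Zeta: Zeta, 8–3.
Sigma vs Zeta: Zeta, 6–5.
Only Zeta has no losses; Zeta is the Condorcet winner.

Zeta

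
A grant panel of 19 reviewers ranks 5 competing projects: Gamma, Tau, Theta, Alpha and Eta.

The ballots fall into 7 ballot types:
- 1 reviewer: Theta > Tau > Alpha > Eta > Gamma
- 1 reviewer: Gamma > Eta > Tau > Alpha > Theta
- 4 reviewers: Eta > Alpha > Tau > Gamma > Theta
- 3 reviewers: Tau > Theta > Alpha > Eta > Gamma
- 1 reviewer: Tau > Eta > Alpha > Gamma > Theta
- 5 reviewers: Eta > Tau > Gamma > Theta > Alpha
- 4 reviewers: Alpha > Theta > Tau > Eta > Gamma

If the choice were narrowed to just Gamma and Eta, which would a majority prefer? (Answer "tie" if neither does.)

Eta

Ballots ranking Gamma above Eta: 1.
Ballots ranking Eta above Gamma: 19 − 1 = 18.
Eta wins the head-to-head 18–1.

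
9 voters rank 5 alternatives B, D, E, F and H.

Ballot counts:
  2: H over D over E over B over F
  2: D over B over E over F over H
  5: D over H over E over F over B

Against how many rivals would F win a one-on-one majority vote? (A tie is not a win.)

F against each rival (9 voters):
F–B: F 5–4.
F vs D: F preferred on 0 ballots; D wins 9–0.
F–E: E 9–0.
F vs H: 2 to 7, H.
F beats B; loses to D, E, H — 1 pairwise win.

1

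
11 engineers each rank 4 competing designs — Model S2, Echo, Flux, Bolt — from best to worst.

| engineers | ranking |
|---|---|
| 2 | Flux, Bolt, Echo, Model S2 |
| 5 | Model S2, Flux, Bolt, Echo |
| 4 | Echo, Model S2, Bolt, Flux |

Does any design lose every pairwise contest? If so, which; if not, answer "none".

Pairwise majorities:
Model S2 vs Echo: Model S2 is ranked higher on 5 ballots, Echo on 6. Echo wins 6–5.
Model S2–Flux: Model S2 9–2.
Model S2 vs Bolt: Model S2, 9–2.
Echo vs Flux: Flux wins 7–4.
Echo vs Bolt: Bolt wins 7–4.
Flux vs Bolt: 2+5 = 7 for Flux, 4 for Bolt — Flux by 7–4.
No design is winless: Model S2 beats Flux; Echo beats Model S2; Flux beats Echo; Bolt beats Echo. There is no Condorcet loser.

none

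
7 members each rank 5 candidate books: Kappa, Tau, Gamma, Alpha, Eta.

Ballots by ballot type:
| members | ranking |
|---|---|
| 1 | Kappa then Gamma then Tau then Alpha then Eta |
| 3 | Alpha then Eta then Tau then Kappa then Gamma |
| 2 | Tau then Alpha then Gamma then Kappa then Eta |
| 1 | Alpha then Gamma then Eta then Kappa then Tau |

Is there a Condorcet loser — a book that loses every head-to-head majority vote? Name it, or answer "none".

Head-to-head results (7 members):
Kappa vs Tau: Tau, 5–2.
Kappa vs Gamma: Kappa is ranked higher on 1+3 = 4 ballots, Gamma on 3. Kappa wins 4–3.
Kappa vs Alpha: Kappa preferred on 1 ballot; Alpha wins 6–1.
Kappa–Eta: Eta 4–3.
Tau–Gamma: Tau 5–2.
Tau–Alpha: Alpha 4–3.
Tau vs Eta: Tau is ranked higher on 1+2 = 3 ballots, Eta on 4. Eta wins 4–3.
Gamma vs Alpha: 1 to 6, Alpha.
Gamma vs Eta: Gamma, 4–3.
Alpha vs Eta: 7 to 0, Alpha.
Every book wins at least one matchup (Kappa beats Gamma; Tau beats Kappa; Gamma beats Eta; Alpha beats Kappa; Eta beats Kappa), so there is no Condorcet loser.

none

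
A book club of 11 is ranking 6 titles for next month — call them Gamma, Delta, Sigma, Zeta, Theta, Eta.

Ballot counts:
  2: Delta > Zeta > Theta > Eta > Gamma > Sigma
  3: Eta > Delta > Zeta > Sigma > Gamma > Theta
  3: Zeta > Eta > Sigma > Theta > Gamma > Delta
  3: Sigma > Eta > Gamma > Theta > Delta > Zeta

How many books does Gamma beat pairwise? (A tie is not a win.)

Gamma against each rival (11 members):
Gamma–Delta: Gamma 6–5.
Gamma–Sigma: Sigma 9–2.
Gamma vs Zeta: Gamma is ranked higher on 3 ballots, Zeta on 8. Zeta wins 8–3.
Gamma vs Theta: 3+3 = 6 for Gamma, 5 for Theta — Gamma by 6–5.
Gamma vs Eta: 0 for Gamma, 11 for Eta — Eta by 11–0.
Gamma beats Delta, Theta; loses to Sigma, Zeta, Eta — 2 pairwise wins.

2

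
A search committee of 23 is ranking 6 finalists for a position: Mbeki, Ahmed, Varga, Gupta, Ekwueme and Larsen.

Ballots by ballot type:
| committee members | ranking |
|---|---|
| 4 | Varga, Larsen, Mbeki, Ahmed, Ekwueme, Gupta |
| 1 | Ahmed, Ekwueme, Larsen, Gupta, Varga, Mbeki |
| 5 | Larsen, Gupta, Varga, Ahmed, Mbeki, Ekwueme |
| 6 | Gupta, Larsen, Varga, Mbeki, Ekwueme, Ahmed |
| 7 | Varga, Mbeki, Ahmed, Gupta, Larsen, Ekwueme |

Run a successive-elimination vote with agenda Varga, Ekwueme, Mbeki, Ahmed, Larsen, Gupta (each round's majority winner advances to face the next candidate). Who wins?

Round 1: Varga vs Ekwueme — 22–1, Varga advances.
Round 2: Varga vs Mbeki — 23–0, Varga advances.
Round 3: Varga vs Ahmed — 22–1, Varga advances.
Round 4: Varga vs Larsen — 11–12, Larsen advances.
Round 5: Larsen vs Gupta — 10–13, Gupta advances.
Gupta survives the agenda.

Gupta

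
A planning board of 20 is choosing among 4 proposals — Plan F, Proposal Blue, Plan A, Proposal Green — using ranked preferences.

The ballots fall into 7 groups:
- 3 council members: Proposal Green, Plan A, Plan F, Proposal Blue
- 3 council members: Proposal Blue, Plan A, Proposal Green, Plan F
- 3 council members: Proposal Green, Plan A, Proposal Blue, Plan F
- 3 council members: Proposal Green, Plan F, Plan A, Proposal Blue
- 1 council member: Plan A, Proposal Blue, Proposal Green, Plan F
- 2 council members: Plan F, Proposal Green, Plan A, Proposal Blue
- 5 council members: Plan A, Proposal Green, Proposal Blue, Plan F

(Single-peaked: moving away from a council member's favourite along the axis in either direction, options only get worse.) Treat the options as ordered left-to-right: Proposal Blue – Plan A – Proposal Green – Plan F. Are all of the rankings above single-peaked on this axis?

Axis positions: Proposal Blue=1, Plan A=2, Proposal Green=3, Plan F=4.
Group 1 (peak Proposal Green at position 3): ranking walks positions 3-2-4-1, expanding outward from the peak — single-peaked.
Group 2 (peak Proposal Blue at position 1): ranking walks positions 1-2-3-4, expanding outward from the peak — single-peaked.
Group 3 (peak Proposal Green at position 3): ranking walks positions 3-2-1-4, expanding outward from the peak — single-peaked.
Group 4 (peak Proposal Green at position 3): ranking walks positions 3-4-2-1, expanding outward from the peak — single-peaked.
Group 5 (peak Plan A at position 2): ranking walks positions 2-1-3-4, expanding outward from the peak — single-peaked.
Group 6 (peak Plan F at position 4): ranking walks positions 4-3-2-1, expanding outward from the peak — single-peaked.
Group 7 (peak Plan A at position 2): ranking walks positions 2-3-1-4, expanding outward from the peak — single-peaked.
Every ranking is single-peaked on this axis.

yes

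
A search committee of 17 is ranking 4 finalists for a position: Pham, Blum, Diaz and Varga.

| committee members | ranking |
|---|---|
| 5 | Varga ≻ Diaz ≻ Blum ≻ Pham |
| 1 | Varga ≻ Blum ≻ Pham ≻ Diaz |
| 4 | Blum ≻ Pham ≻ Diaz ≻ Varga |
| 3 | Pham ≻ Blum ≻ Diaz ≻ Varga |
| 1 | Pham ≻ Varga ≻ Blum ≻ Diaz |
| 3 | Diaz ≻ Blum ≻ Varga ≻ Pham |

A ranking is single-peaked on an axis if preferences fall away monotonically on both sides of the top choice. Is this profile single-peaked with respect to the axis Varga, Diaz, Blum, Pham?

no

Axis positions: Varga=1, Diaz=2, Blum=3, Pham=4.
Type 1 (peak Varga at position 1): ranking walks positions 1-2-3-4, expanding outward from the peak — single-peaked.
Type 2: ranking walks positions 1-3-4-2; Blum is ranked above Diaz even though Diaz lies between Blum and the peak Varga on the axis — preferences dip and rise again. Not single-peaked.
Type 3 (peak Blum at position 3): ranking walks positions 3-4-2-1, expanding outward from the peak — single-peaked.
Type 4 (peak Pham at position 4): ranking walks positions 4-3-2-1, expanding outward from the peak — single-peaked.
Type 5: ranking walks positions 4-1-3-2; Varga is ranked above Blum even though Blum lies between Varga and the peak Pham on the axis — preferences dip and rise again. Not single-peaked.
Type 6 (peak Diaz at position 2): ranking walks positions 2-3-1-4, expanding outward from the peak — single-peaked.
Type 2 violates single-peakedness, so the profile is not single-peaked on this axis.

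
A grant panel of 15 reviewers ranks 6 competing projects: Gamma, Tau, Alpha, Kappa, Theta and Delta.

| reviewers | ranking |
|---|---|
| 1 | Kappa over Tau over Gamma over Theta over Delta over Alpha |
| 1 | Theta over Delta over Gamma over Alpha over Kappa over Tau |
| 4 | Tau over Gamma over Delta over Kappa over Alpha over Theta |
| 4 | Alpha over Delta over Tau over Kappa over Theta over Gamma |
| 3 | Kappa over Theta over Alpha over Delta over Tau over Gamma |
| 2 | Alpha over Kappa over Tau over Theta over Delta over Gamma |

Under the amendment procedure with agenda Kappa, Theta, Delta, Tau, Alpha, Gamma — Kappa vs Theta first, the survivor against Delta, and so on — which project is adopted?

Round 1: Kappa vs Theta — 14–1, Kappa advances.
Round 2: Kappa vs Delta — 6–9, Delta advances.
Round 3: Delta vs Tau — 8–7, Delta advances.
Round 4: Delta vs Alpha — 6–9, Alpha advances.
Round 5: Alpha vs Gamma — 9–6, Alpha advances.
The agenda winner is Alpha.

Alpha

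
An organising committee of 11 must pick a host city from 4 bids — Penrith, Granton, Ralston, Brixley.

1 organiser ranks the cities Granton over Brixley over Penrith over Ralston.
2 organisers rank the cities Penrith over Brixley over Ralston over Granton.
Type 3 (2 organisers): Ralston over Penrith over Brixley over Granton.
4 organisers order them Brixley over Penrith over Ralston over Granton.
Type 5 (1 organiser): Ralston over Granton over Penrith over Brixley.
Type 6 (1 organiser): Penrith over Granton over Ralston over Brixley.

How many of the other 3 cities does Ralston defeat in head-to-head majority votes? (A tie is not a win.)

1

Ralston against each rival (11 organisers):
Ralston–Penrith: Penrith 8–3.
Ralston vs Granton: Ralston is ranked higher on 2+2+4+1 = 9 ballots, Granton on 2. Ralston wins 9–2.
Ralston vs Brixley: Brixley, 7–4.
Ralston beats Granton; loses to Penrith, Brixley — 1 pairwise win.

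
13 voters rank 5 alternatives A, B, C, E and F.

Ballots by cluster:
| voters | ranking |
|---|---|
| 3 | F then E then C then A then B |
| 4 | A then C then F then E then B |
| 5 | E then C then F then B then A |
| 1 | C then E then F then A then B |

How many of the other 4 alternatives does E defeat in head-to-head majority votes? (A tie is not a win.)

E against each rival (13 voters):
E vs A: E wins 9–4.
E vs B: E wins 13–0.
E vs C: E is ranked higher on 3+5 = 8 ballots, C on 5. E wins 8–5.
E–F: F 7–6.
E beats A, B, C; loses to F — 3 pairwise wins.

3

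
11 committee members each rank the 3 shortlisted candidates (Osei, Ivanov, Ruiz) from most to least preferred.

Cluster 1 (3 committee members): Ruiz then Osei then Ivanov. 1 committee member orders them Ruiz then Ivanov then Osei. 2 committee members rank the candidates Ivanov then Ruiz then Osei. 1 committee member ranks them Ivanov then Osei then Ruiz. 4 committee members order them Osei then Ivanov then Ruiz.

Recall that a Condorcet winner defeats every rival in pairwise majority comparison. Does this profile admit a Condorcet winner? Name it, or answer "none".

Pairwise majorities:
Osei vs Ivanov: 3+4 = 7 for Osei, 4 for Ivanov — Osei by 7–4.
Osei vs Ruiz: Osei preferred on 1+4 = 5 ballots; Ruiz wins 6–5.
Ivanov vs Ruiz: 2+1+4 = 7 for Ivanov, 4 for Ruiz — Ivanov by 7–4.
No candidate is unbeaten: Osei loses to Ruiz; Ivanov loses to Osei; Ruiz loses to Ivanov. In particular Osei → Ivanov → Ruiz → Osei is a majority cycle — no Condorcet winner exists.

none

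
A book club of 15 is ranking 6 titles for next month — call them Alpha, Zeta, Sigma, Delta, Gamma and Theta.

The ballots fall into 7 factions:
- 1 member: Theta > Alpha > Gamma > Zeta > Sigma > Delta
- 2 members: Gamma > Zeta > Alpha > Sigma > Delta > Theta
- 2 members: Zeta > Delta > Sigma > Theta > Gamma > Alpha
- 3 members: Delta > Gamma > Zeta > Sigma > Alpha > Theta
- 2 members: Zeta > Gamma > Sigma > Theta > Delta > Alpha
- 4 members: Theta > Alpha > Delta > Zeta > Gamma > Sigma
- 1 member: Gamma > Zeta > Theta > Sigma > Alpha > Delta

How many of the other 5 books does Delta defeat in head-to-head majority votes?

2

Delta against each rival (15 members):
Delta vs Alpha: Alpha wins 8–7.
Delta vs Zeta: Zeta, 8–7.
Delta vs Sigma: Delta preferred on 2+3+4 = 9 ballots; Delta wins 9–6.
Delta vs Gamma: Delta is ranked higher on 2+3+4 = 9 ballots, Gamma on 6. Delta wins 9–6.
Delta vs Theta: Theta, 8–7.
Delta beats Sigma, Gamma; loses to Alpha, Zeta, Theta — 2 pairwise wins.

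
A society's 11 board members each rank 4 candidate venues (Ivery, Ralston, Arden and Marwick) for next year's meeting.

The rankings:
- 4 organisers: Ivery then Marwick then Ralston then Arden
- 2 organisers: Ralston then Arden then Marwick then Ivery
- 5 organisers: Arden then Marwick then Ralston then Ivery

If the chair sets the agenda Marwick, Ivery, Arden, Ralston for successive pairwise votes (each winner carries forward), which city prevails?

Round 1: Marwick vs Ivery — 7–4, Marwick advances.
Round 2: Marwick vs Arden — 4–7, Arden advances.
Round 3: Arden vs Ralston — 5–6, Ralston advances.
The agenda winner is Ralston.

Ralston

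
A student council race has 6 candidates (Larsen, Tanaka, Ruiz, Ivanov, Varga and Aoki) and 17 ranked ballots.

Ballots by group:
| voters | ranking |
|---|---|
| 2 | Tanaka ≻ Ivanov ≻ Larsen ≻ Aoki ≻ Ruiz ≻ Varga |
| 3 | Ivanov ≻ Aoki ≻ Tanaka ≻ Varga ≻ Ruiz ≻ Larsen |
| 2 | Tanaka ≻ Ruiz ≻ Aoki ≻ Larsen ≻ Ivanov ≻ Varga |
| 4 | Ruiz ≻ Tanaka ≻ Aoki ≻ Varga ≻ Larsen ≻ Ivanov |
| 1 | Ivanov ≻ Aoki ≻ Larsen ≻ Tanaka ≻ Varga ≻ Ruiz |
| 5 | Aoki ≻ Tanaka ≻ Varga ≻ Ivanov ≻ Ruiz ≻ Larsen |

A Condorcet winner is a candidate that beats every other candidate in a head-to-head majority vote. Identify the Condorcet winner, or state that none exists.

Aoki

Check each pair by majority over 17 ballots:
Larsen vs Tanaka: Larsen preferred on 1 ballot; Tanaka wins 16–1.
Larsen vs Ruiz: Larsen preferred on 2+1 = 3 ballots; Ruiz wins 14–3.
Larsen–Ivanov: Ivanov 11–6.
Larsen vs Varga: Varga, 12–5.
Larsen vs Aoki: 2 for Larsen, 15 for Aoki — Aoki by 15–2.
Tanaka vs Ruiz: Tanaka wins 13–4.
Tanaka vs Ivanov: 2+2+4+5 = 13 for Tanaka, 4 for Ivanov — Tanaka by 13–4.
Tanaka–Varga: Tanaka 17–0.
Tanaka–Aoki: Aoki 9–8.
Ruiz–Ivanov: Ivanov 11–6.
Ruiz vs Varga: 8 to 9, Varga.
Ruiz vs Aoki: Ruiz is ranked higher on 2+4 = 6 ballots, Aoki on 11. Aoki wins 11–6.
Ivanov vs Varga: Varga, 9–8.
Ivanov vs Aoki: 6 to 11, Aoki.
Varga vs Aoki: Varga is ranked higher on 0 ballots, Aoki on 17. Aoki wins 17–0.
Aoki wins every pairwise contest, so Aoki is the Condorcet winner.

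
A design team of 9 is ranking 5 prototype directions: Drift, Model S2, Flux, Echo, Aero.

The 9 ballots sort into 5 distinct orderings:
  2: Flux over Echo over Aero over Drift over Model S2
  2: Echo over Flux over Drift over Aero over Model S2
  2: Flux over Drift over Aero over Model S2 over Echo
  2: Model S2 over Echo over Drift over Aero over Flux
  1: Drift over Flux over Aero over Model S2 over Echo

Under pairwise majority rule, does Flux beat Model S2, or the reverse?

Flux

Ballots ranking Flux above Model S2: 2 + 2 + 2 + 1 = 7.
Ballots ranking Model S2 above Flux: 9 − 7 = 2.
Flux wins the head-to-head 7–2.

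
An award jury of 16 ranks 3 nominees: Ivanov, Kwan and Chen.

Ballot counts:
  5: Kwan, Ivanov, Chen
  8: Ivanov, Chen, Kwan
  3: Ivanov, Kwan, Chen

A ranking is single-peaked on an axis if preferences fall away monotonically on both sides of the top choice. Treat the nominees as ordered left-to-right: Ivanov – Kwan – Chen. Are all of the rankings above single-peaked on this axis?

Axis positions: Ivanov=1, Kwan=2, Chen=3.
Group 1 (peak Kwan at position 2): ranking walks positions 2-1-3, expanding outward from the peak — single-peaked.
Group 2: ranking walks positions 1-3-2; Chen is ranked above Kwan even though Kwan lies between Chen and the peak Ivanov on the axis — preferences dip and rise again. Not single-peaked.
Group 3 (peak Ivanov at position 1): ranking walks positions 1-2-3, expanding outward from the peak — single-peaked.
Group 2 violates single-peakedness, so the profile is not single-peaked on this axis.

no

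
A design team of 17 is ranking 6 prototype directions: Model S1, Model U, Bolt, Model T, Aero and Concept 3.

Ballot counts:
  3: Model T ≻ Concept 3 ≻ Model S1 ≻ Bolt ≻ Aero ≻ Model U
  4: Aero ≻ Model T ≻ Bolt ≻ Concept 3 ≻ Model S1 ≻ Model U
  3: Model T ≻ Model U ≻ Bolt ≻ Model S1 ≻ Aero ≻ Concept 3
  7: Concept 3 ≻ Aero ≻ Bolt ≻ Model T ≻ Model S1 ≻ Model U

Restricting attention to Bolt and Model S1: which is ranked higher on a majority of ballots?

Bolt

Ballots ranking Bolt above Model S1: 4 + 3 + 7 = 14.
Ballots ranking Model S1 above Bolt: 17 − 14 = 3.
Bolt wins the head-to-head 14–3.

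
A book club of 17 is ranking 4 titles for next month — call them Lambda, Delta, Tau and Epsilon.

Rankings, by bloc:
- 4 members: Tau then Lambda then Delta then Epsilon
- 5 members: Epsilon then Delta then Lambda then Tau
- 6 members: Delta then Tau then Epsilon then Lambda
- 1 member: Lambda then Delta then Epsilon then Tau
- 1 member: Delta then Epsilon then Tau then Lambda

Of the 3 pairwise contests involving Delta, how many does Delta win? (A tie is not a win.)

3

Delta against each rival (17 members):
Delta vs Lambda: Delta is ranked higher on 5+6+1 = 12 ballots, Lambda on 5. Delta wins 12–5.
Delta vs Tau: Delta wins 13–4.
Delta vs Epsilon: 4+6+1+1 = 12 for Delta, 5 for Epsilon — Delta by 12–5.
Delta beats Lambda, Tau, Epsilon — 3 pairwise wins.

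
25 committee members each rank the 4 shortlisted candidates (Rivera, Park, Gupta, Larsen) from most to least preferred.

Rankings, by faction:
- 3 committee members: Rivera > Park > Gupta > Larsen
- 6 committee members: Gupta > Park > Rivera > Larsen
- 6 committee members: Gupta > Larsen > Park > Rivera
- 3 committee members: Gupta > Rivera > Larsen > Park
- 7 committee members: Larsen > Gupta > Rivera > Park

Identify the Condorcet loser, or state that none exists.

Park

Head-to-head results (25 committee members):
Rivera vs Park: Rivera wins 13–12.
Rivera vs Gupta: Gupta wins 22–3.
Rivera vs Larsen: Rivera is ranked higher on 3+6+3 = 12 ballots, Larsen on 13. Larsen wins 13–12.
Park vs Gupta: Gupta wins 22–3.
Park vs Larsen: 9 to 16, Larsen.
Gupta–Larsen: Gupta 18–7.
Park loses to every other candidate — it is the Condorcet loser.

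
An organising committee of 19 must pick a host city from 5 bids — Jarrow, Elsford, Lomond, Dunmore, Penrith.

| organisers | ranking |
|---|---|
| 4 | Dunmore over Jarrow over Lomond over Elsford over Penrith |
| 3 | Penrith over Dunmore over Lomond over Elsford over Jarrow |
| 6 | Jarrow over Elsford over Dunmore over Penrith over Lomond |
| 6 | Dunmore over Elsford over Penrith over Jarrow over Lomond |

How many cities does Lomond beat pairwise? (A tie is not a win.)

0

Lomond against each rival (19 organisers):
Lomond vs Jarrow: Jarrow, 16–3.
Lomond vs Elsford: 7 to 12, Elsford.
Lomond vs Dunmore: 0 for Lomond, 19 for Dunmore — Dunmore by 19–0.
Lomond vs Penrith: Lomond preferred on 4 ballots; Penrith wins 15–4.
Lomond beats no one; loses to Jarrow, Elsford, Dunmore, Penrith — 0 pairwise wins.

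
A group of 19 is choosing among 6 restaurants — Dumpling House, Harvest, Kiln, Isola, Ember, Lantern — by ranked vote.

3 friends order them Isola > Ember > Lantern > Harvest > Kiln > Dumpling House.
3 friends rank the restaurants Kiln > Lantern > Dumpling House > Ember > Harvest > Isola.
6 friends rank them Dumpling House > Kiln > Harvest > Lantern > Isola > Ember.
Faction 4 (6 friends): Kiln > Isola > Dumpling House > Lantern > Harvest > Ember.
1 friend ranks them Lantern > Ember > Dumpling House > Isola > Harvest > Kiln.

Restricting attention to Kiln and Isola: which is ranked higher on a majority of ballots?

Kiln

Ballots ranking Kiln above Isola: 3 + 6 + 6 = 15.
Ballots ranking Isola above Kiln: 19 − 15 = 4.
Kiln wins the head-to-head 15–4.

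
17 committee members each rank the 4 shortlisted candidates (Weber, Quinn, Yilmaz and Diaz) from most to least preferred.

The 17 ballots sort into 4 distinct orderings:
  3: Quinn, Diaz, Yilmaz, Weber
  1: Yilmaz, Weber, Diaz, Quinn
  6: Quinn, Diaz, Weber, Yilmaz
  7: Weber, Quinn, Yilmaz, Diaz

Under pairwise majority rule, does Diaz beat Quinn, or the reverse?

Quinn

Ballots ranking Diaz above Quinn: 1.
Ballots ranking Quinn above Diaz: 17 − 1 = 16.
Quinn wins the head-to-head 16–1.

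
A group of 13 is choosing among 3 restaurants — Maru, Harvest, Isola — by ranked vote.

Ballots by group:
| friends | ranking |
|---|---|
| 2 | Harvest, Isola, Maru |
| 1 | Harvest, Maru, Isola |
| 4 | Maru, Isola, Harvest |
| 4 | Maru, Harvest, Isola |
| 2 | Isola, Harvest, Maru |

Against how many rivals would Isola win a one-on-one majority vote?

Isola against each rival (13 friends):
Isola vs Maru: 2+2 = 4 for Isola, 9 for Maru — Maru by 9–4.
Isola vs Harvest: Harvest, 7–6.
Isola beats no one; loses to Maru, Harvest — 0 pairwise wins.

0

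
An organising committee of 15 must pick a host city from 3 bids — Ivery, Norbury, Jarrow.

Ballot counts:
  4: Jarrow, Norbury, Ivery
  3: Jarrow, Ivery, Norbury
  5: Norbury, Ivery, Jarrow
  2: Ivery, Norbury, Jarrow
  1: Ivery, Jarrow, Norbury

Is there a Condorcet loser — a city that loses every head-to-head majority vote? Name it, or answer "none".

Head-to-head results (15 organisers):
Ivery vs Norbury: 3+2+1 = 6 for Ivery, 9 for Norbury — Norbury by 9–6.
Ivery vs Jarrow: 5+2+1 = 8 for Ivery, 7 for Jarrow — Ivery by 8–7.
Norbury vs Jarrow: 5+2 = 7 for Norbury, 8 for Jarrow — Jarrow by 8–7.
Every city wins at least one matchup (Ivery beats Jarrow; Norbury beats Ivery; Jarrow beats Norbury), so there is no Condorcet loser.

none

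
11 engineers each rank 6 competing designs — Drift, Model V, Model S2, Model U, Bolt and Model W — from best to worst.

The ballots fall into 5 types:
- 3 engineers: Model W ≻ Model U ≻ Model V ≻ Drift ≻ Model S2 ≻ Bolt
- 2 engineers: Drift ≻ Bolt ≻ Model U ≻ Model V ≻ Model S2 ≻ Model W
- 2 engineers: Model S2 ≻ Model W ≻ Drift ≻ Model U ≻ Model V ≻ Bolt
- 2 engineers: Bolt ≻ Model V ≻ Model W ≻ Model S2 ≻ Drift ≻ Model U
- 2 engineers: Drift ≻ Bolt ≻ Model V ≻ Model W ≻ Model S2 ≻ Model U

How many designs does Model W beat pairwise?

Model W against each rival (11 engineers):
Model W vs Drift: Model W is ranked higher on 3+2+2 = 7 ballots, Drift on 4. Model W wins 7–4.
Model W vs Model V: 5 to 6, Model V.
Model W vs Model S2: Model W preferred on 3+2+2 = 7 ballots; Model W wins 7–4.
Model W–Model U: Model W 9–2.
Model W vs Bolt: Model W preferred on 3+2 = 5 ballots; Bolt wins 6–5.
Model W beats Drift, Model S2, Model U; loses to Model V, Bolt — 3 pairwise wins.

3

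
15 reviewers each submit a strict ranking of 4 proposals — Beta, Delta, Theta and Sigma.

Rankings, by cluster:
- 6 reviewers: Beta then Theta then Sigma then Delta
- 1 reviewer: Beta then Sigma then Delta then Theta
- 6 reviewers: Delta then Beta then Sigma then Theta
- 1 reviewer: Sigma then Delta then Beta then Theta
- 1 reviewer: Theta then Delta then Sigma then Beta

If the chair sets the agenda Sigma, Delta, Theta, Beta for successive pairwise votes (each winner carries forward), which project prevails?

Round 1: Sigma vs Delta — 8–7, Sigma advances.
Round 2: Sigma vs Theta — 8–7, Sigma advances.
Round 3: Sigma vs Beta — 2–13, Beta advances.
Beta survives the agenda.

Beta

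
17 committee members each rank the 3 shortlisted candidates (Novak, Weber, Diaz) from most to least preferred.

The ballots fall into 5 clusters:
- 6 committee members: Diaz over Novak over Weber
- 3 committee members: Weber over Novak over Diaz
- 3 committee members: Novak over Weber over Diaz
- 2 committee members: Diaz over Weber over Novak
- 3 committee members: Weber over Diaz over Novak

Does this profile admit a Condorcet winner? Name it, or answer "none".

none

Head-to-head results (17 committee members):
Novak vs Weber: Novak is ranked higher on 6+3 = 9 ballots, Weber on 8. Novak wins 9–8.
Novak vs Diaz: Novak preferred on 3+3 = 6 ballots; Diaz wins 11–6.
Weber vs Diaz: Weber is ranked higher on 3+3+3 = 9 ballots, Diaz on 8. Weber wins 9–8.
Each candidate drops at least one matchup (Novak loses to Diaz; Weber loses to Novak; Diaz loses to Weber); the cycle Novak beats Weber beats Diaz beats Novak rules out a Condorcet winner.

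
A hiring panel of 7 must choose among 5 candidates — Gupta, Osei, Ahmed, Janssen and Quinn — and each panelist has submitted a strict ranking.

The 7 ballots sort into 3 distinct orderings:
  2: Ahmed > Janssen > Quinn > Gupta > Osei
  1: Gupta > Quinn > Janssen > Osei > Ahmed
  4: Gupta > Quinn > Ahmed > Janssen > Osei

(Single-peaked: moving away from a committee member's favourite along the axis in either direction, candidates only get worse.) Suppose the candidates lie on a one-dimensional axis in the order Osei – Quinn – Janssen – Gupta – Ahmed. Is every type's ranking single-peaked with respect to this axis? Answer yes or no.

Axis positions: Osei=1, Quinn=2, Janssen=3, Gupta=4, Ahmed=5.
Type 1: ranking walks positions 5-3-2-4-1; Janssen is ranked above Gupta even though Gupta lies between Janssen and the peak Ahmed on the axis — preferences dip and rise again. Not single-peaked.
Type 2: ranking walks positions 4-2-3-1-5; Quinn is ranked above Janssen even though Janssen lies between Quinn and the peak Gupta on the axis — preferences dip and rise again. Not single-peaked.
Type 3: ranking walks positions 4-2-5-3-1; Quinn is ranked above Janssen even though Janssen lies between Quinn and the peak Gupta on the axis — preferences dip and rise again. Not single-peaked.
Type 1 violates single-peakedness, so the profile is not single-peaked on this axis.

no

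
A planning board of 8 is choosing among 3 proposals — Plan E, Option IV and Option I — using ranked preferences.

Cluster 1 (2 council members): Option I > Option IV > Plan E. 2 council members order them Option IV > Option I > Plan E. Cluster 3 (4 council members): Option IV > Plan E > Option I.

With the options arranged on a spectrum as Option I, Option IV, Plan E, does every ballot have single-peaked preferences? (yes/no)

yes

Axis positions: Option I=1, Option IV=2, Plan E=3.
Cluster 1 (peak Option I at position 1): ranking walks positions 1-2-3, expanding outward from the peak — single-peaked.
Cluster 2 (peak Option IV at position 2): ranking walks positions 2-1-3, expanding outward from the peak — single-peaked.
Cluster 3 (peak Option IV at position 2): ranking walks positions 2-3-1, expanding outward from the peak — single-peaked.
Every ranking is single-peaked on this axis.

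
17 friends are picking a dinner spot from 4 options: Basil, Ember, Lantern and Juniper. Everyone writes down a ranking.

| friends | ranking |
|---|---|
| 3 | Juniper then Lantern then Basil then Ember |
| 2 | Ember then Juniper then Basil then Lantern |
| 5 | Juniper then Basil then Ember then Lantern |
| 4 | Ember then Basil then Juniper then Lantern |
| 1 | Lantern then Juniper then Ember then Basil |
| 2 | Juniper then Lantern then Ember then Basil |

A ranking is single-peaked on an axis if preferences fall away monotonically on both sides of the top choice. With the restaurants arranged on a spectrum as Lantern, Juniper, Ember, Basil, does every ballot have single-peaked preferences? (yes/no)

no

Axis positions: Lantern=1, Juniper=2, Ember=3, Basil=4.
Type 1: ranking walks positions 2-1-4-3; Basil is ranked above Ember even though Ember lies between Basil and the peak Juniper on the axis — preferences dip and rise again. Not single-peaked.
Type 2 (peak Ember at position 3): ranking walks positions 3-2-4-1, expanding outward from the peak — single-peaked.
Type 3: ranking walks positions 2-4-3-1; Basil is ranked above Ember even though Ember lies between Basil and the peak Juniper on the axis — preferences dip and rise again. Not single-peaked.
Type 4 (peak Ember at position 3): ranking walks positions 3-4-2-1, expanding outward from the peak — single-peaked.
Type 5 (peak Lantern at position 1): ranking walks positions 1-2-3-4, expanding outward from the peak — single-peaked.
Type 6 (peak Juniper at position 2): ranking walks positions 2-1-3-4, expanding outward from the peak — single-peaked.
Type 1 violates single-peakedness, so the profile is not single-peaked on this axis.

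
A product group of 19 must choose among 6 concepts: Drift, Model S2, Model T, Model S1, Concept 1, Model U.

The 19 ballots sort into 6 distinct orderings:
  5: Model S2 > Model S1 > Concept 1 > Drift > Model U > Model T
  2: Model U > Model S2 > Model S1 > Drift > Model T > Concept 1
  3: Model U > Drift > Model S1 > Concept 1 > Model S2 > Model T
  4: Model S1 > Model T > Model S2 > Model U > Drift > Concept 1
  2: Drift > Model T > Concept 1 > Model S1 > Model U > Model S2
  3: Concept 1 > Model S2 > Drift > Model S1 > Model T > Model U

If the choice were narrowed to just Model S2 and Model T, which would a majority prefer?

Ballots ranking Model S2 above Model T: 5 + 2 + 3 + 3 = 13.
Ballots ranking Model T above Model S2: 19 − 13 = 6.
Model S2 wins the head-to-head 13–6.

Model S2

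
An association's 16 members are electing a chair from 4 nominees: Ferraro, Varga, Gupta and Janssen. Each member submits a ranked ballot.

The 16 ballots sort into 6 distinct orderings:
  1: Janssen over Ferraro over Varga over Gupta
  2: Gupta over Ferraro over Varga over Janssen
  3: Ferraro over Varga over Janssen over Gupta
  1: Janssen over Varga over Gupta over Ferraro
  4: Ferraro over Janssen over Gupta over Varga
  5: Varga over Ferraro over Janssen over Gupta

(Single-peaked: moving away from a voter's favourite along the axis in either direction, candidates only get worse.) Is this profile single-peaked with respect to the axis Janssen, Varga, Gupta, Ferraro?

no

Axis positions: Janssen=1, Varga=2, Gupta=3, Ferraro=4.
Type 1: ranking walks positions 1-4-2-3; Ferraro is ranked above Varga even though Varga lies between Ferraro and the peak Janssen on the axis — preferences dip and rise again. Not single-peaked.
Type 2 (peak Gupta at position 3): ranking walks positions 3-4-2-1, expanding outward from the peak — single-peaked.
Type 3: ranking walks positions 4-2-1-3; Varga is ranked above Gupta even though Gupta lies between Varga and the peak Ferraro on the axis — preferences dip and rise again. Not single-peaked.
Type 4 (peak Janssen at position 1): ranking walks positions 1-2-3-4, expanding outward from the peak — single-peaked.
Type 5: ranking walks positions 4-1-3-2; Janssen is ranked above Gupta even though Gupta lies between Janssen and the peak Ferraro on the axis — preferences dip and rise again. Not single-peaked.
Type 6: ranking walks positions 2-4-1-3; Ferraro is ranked above Gupta even though Gupta lies between Ferraro and the peak Varga on the axis — preferences dip and rise again. Not single-peaked.
Type 1 violates single-peakedness, so the profile is not single-peaked on this axis.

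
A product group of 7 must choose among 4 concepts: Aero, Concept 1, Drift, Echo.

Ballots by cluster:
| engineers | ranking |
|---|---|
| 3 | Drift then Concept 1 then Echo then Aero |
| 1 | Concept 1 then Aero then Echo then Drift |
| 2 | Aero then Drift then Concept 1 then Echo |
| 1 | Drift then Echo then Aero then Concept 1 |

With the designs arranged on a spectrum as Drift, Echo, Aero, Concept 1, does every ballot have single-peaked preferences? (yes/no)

no

Axis positions: Drift=1, Echo=2, Aero=3, Concept 1=4.
Cluster 1: ranking walks positions 1-4-2-3; Concept 1 is ranked above Echo even though Echo lies between Concept 1 and the peak Drift on the axis — preferences dip and rise again. Not single-peaked.
Cluster 2 (peak Concept 1 at position 4): ranking walks positions 4-3-2-1, expanding outward from the peak — single-peaked.
Cluster 3: ranking walks positions 3-1-4-2; Drift is ranked above Echo even though Echo lies between Drift and the peak Aero on the axis — preferences dip and rise again. Not single-peaked.
Cluster 4 (peak Drift at position 1): ranking walks positions 1-2-3-4, expanding outward from the peak — single-peaked.
Cluster 1 violates single-peakedness, so the profile is not single-peaked on this axis.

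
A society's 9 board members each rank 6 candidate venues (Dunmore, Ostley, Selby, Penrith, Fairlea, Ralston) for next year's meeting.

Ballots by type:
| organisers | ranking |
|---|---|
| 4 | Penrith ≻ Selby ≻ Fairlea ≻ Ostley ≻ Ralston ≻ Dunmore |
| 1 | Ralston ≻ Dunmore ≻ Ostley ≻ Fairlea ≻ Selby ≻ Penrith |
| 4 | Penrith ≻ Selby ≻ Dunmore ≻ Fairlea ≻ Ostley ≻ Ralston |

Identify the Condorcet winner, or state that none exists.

Head-to-head results (9 organisers):
Dunmore vs Ostley: 5 to 4, Dunmore.
Dunmore vs Selby: Selby, 8–1.
Dunmore vs Penrith: Dunmore preferred on 1 ballot; Penrith wins 8–1.
Dunmore vs Fairlea: Dunmore preferred on 1+4 = 5 ballots; Dunmore wins 5–4.
Dunmore vs Ralston: 4 for Dunmore, 5 for Ralston — Ralston by 5–4.
Ostley vs Selby: Ostley is ranked higher on 1 ballot, Selby on 8. Selby wins 8–1.
Ostley–Penrith: Penrith 8–1.
Ostley vs Fairlea: 1 for Ostley, 8 for Fairlea — Fairlea by 8–1.
Ostley vs Ralston: Ostley preferred on 4+4 = 8 ballots; Ostley wins 8–1.
Selby vs Penrith: Penrith, 8–1.
Selby vs Fairlea: Selby is ranked higher on 4+4 = 8 ballots, Fairlea on 1. Selby wins 8–1.
Selby vs Ralston: Selby wins 8–1.
Penrith vs Fairlea: 8 to 1, Penrith.
Penrith vs Ralston: 4+4 = 8 for Penrith, 1 for Ralston — Penrith by 8–1.
Fairlea vs Ralston: Fairlea is ranked higher on 4+4 = 8 ballots, Ralston on 1. Fairlea wins 8–1.
Penrith beats each of Dunmore, Ostley, Selby, Fairlea, Ralston — Penrith is the Condorcet winner.

Penrith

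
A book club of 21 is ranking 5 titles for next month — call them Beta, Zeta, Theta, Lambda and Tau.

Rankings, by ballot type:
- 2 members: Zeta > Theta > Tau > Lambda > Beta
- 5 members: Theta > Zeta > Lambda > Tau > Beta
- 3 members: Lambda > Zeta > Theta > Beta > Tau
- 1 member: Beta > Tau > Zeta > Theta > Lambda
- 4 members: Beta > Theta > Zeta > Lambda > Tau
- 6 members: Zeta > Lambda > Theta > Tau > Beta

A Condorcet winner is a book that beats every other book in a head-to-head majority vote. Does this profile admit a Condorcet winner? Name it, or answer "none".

Pairwise majorities:
Beta vs Zeta: Zeta, 16–5.
Beta vs Theta: Theta wins 16–5.
Beta–Lambda: Lambda 16–5.
Beta vs Tau: Tau wins 13–8.
Zeta vs Theta: Zeta, 12–9.
Zeta vs Lambda: Zeta wins 18–3.
Zeta–Tau: Zeta 20–1.
Theta vs Lambda: Theta, 12–9.
Theta–Tau: Theta 20–1.
Lambda–Tau: Lambda 18–3.
Only Zeta has no losses; Zeta is the Condorcet winner.

Zeta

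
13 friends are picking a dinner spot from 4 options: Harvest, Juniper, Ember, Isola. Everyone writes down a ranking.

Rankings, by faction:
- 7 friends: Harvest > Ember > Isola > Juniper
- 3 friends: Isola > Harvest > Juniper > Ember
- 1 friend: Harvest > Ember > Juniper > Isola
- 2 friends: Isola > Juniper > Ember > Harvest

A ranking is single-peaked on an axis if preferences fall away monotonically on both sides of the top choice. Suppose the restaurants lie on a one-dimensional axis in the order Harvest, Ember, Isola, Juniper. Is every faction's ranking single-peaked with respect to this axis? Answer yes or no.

no

Axis positions: Harvest=1, Ember=2, Isola=3, Juniper=4.
Faction 1 (peak Harvest at position 1): ranking walks positions 1-2-3-4, expanding outward from the peak — single-peaked.
Faction 2: ranking walks positions 3-1-4-2; Harvest is ranked above Ember even though Ember lies between Harvest and the peak Isola on the axis — preferences dip and rise again. Not single-peaked.
Faction 3: ranking walks positions 1-2-4-3; Juniper is ranked above Isola even though Isola lies between Juniper and the peak Harvest on the axis — preferences dip and rise again. Not single-peaked.
Faction 4 (peak Isola at position 3): ranking walks positions 3-4-2-1, expanding outward from the peak — single-peaked.
Faction 2 violates single-peakedness, so the profile is not single-peaked on this axis.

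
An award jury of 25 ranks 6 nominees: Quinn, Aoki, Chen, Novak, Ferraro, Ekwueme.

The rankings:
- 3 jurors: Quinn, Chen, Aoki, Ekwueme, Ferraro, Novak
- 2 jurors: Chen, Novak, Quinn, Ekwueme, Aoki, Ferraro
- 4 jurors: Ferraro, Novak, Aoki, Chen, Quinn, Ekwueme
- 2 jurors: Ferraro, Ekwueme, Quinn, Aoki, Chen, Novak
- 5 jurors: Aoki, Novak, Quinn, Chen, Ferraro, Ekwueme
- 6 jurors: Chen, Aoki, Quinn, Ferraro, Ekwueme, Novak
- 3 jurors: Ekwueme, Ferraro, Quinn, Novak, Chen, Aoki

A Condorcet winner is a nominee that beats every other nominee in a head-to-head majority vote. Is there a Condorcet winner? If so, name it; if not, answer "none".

Pairwise majorities:
Quinn vs Aoki: Aoki wins 15–10.
Quinn vs Chen: Quinn, 13–12.
Quinn–Novak: Quinn 14–11.
Quinn vs Ferraro: Quinn is ranked higher on 3+2+5+6 = 16 ballots, Ferraro on 9. Quinn wins 16–9.
Quinn vs Ekwueme: 20 to 5, Quinn.
Aoki vs Chen: 11 to 14, Chen.
Aoki vs Novak: Aoki, 16–9.
Aoki vs Ferraro: Aoki wins 16–9.
Aoki–Ekwueme: Aoki 18–7.
Chen vs Novak: 13 to 12, Chen.
Chen vs Ferraro: Chen, 16–9.
Chen vs Ekwueme: Chen is ranked higher on 3+2+4+5+6 = 20 ballots, Ekwueme on 5. Chen wins 20–5.
Novak vs Ferraro: 2+5 = 7 for Novak, 18 for Ferraro — Ferraro by 18–7.
Novak vs Ekwueme: Ekwueme, 14–11.
Ferraro vs Ekwueme: Ferraro is ranked higher on 4+2+5+6 = 17 ballots, Ekwueme on 8. Ferraro wins 17–8.
Every nominee loses at least once (Quinn loses to Aoki; Aoki loses to Chen; Chen loses to Quinn; Novak loses to Quinn; Ferraro loses to Quinn; Ekwueme loses to Quinn). The majority relation contains the cycle Quinn → Chen → Aoki → Quinn, so there is no Condorcet winner.

none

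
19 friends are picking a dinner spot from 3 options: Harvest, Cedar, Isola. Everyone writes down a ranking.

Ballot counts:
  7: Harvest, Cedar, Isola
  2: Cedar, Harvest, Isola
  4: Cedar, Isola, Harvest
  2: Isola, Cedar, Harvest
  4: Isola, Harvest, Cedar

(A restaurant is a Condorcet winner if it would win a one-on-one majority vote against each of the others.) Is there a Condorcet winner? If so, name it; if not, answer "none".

none

Check each pair by majority over 19 ballots:
Harvest vs Cedar: 11 to 8, Harvest.
Harvest vs Isola: 9 to 10, Isola.
Cedar vs Isola: 13 to 6, Cedar.
Every restaurant loses at least once (Harvest loses to Isola; Cedar loses to Harvest; Isola loses to Cedar). The majority relation contains the cycle Harvest → Cedar → Isola → Harvest, so there is no Condorcet winner.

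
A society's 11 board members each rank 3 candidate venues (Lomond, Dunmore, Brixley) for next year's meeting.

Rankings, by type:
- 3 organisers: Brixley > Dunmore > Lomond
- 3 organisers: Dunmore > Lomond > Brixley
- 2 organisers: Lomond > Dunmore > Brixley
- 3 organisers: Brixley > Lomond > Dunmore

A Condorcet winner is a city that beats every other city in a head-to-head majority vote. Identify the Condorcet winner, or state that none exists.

Brixley

Check each pair by majority over 11 ballots:
Lomond vs Dunmore: Dunmore wins 6–5.
Lomond–Brixley: Brixley 6–5.
Dunmore vs Brixley: Brixley, 6–5.
Brixley wins every pairwise contest, so Brixley is the Condorcet winner.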